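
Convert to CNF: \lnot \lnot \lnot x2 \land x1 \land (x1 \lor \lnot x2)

\lnot \lnot \lnot x2 \land x1 \land (x1 \lor \lnot x2)
= \lnot x2 \land x1 \land (x1 \lor \lnot x2)
= \lnot x2 \land x1

\lnot x2 \land x1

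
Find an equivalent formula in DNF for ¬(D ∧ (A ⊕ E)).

¬D ∨ (¬A ∧ ¬E) ∨ (E ∧ A)

¬(D ∧ (A ⊕ E))
= ¬(D ∧ ((A ∧ ¬E) ∨ (¬A ∧ E)))   [expand ⊕]
= ¬D ∨ ¬((A ∧ ¬E) ∨ (¬A ∧ E))   [De Morgan]
= ¬D ∨ (¬(A ∧ ¬E) ∧ ¬(¬A ∧ E))   [De Morgan]
= ¬D ∨ ((¬A ∨ ¬¬E) ∧ ¬(¬A ∧ E))   [De Morgan]
= ¬D ∨ ((¬A ∨ E) ∧ ¬(¬A ∧ E))   [double negation]
= ¬D ∨ ((¬A ∨ E) ∧ (¬¬A ∨ ¬E))   [De Morgan]
= ¬D ∨ ((¬A ∨ E) ∧ (A ∨ ¬E))   [double negation]
= ¬D ∨ (¬A ∧ A) ∨ (¬A ∧ ¬E) ∨ (E ∧ A) ∨ (E ∧ ¬E)   [distribute ∧ over ∨]
= ¬D ∨ (¬A ∧ ¬E) ∨ (E ∧ A)   [simplify]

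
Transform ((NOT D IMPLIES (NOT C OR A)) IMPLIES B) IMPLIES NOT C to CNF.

(D OR NOT C OR A) AND (NOT B OR NOT C)

((NOT D IMPLIES (NOT C OR A)) IMPLIES B) IMPLIES NOT C
= NOT ((NOT D IMPLIES (NOT C OR A)) IMPLIES B) OR NOT C   [eliminate IMPLIES]
= NOT (NOT (NOT D IMPLIES (NOT C OR A)) OR B) OR NOT C   [eliminate IMPLIES]
= NOT (NOT (NOT NOT D OR NOT C OR A) OR B) OR NOT C   [eliminate IMPLIES]
= (NOT NOT (NOT NOT D OR NOT C OR A) AND NOT B) OR NOT C   [De Morgan]
= ((NOT NOT D OR NOT C OR A) AND NOT B) OR NOT C   [double negation]
= ((D OR NOT C OR A) AND NOT B) OR NOT C   [double negation]
= (D OR NOT C OR A OR NOT C) AND (NOT B OR NOT C)   [distribute OR over AND]
= (D OR NOT C OR A) AND (NOT B OR NOT C)   [simplify]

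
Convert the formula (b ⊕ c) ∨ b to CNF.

(b ⊕ c) ∨ b
≡ ((b ∨ c) ∧ ¬(b ∧ c)) ∨ b   [expand ⊕]
≡ ((b ∨ c) ∧ (¬b ∨ ¬c)) ∨ b   [De Morgan]
≡ (b ∨ c ∨ b) ∧ (¬b ∨ ¬c ∨ b)   [distribute ∨ over ∧]
≡ b ∨ c   [simplify]

b ∨ c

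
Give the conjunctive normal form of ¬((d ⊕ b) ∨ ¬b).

¬((d ⊕ b) ∨ ¬b)
≡ ¬(((d ∨ b) ∧ ¬(d ∧ b)) ∨ ¬b)
≡ ¬((d ∨ b) ∧ ¬(d ∧ b)) ∧ ¬¬b
≡ (¬(d ∨ b) ∨ ¬¬(d ∧ b)) ∧ ¬¬b
≡ ((¬d ∧ ¬b) ∨ ¬¬(d ∧ b)) ∧ ¬¬b
≡ ((¬d ∧ ¬b) ∨ (d ∧ b)) ∧ ¬¬b
≡ ((¬d ∧ ¬b) ∨ (d ∧ b)) ∧ b
≡ (¬d ∨ d) ∧ (¬d ∨ b) ∧ (¬b ∨ d) ∧ (¬b ∨ b) ∧ b
≡ (¬b ∨ d) ∧ b

(¬b ∨ d) ∧ b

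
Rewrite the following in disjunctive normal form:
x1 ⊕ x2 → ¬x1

x1 ⊕ x2 → ¬x1
= ¬(x1 ⊕ x2) ∨ ¬x1   [eliminate →]
= ¬(x1 ∧ ¬x2 ∨ ¬x1 ∧ x2) ∨ ¬x1   [expand ⊕]
= ¬(x1 ∧ ¬x2) ∧ ¬(¬x1 ∧ x2) ∨ ¬x1   [De Morgan]
= (¬x1 ∨ ¬¬x2) ∧ ¬(¬x1 ∧ x2) ∨ ¬x1   [De Morgan]
= (¬x1 ∨ x2) ∧ ¬(¬x1 ∧ x2) ∨ ¬x1   [double negation]
= (¬x1 ∨ x2) ∧ (¬¬x1 ∨ ¬x2) ∨ ¬x1   [De Morgan]
= (¬x1 ∨ x2) ∧ (x1 ∨ ¬x2) ∨ ¬x1   [double negation]
= ¬x1 ∧ x1 ∨ ¬x1 ∧ ¬x2 ∨ x2 ∧ x1 ∨ x2 ∧ ¬x2 ∨ ¬x1   [distribute ∧ over ∨]
= x2 ∧ x1 ∨ ¬x1   [simplify]

x2 ∧ x1 ∨ ¬x1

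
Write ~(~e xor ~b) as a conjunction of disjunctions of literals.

~(~e xor ~b)
≡ ~((~e | ~b) & ~(~e & ~b))   (expand xor)
≡ ~(~e | ~b) | ~~(~e & ~b)   (De Morgan)
≡ (~~e & ~~b) | ~~(~e & ~b)   (De Morgan)
≡ (e & ~~b) | ~~(~e & ~b)   (double negation)
≡ (e & b) | ~~(~e & ~b)   (double negation)
≡ (e & b) | (~e & ~b)   (double negation)
≡ (e | ~e) & (e | ~b) & (b | ~e) & (b | ~b)   (distribute | over &)
≡ (e | ~b) & (b | ~e)   (simplify)

(e | ~b) & (b | ~e)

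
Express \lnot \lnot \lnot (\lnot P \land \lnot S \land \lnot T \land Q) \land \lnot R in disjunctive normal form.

\lnot \lnot \lnot (\lnot P \land \lnot S \land \lnot T \land Q) \land \lnot R
≡ \lnot (\lnot P \land \lnot S \land \lnot T \land Q) \land \lnot R   (double negation)
≡ (\lnot \lnot P \lor \lnot \lnot S \lor \lnot \lnot T \lor \lnot Q) \land \lnot R   (De Morgan)
≡ (P \lor \lnot \lnot S \lor \lnot \lnot T \lor \lnot Q) \land \lnot R   (double negation)
≡ (P \lor S \lor \lnot \lnot T \lor \lnot Q) \land \lnot R   (double negation)
≡ (P \lor S \lor T \lor \lnot Q) \land \lnot R   (double negation)
≡ (P \land \lnot R) \lor (S \land \lnot R) \lor (T \land \lnot R) \lor (\lnot Q \land \lnot R)   (distribute \land over \lor)

(P \land \lnot R) \lor (S \land \lnot R) \lor (T \land \lnot R) \lor (\lnot Q \land \lnot R)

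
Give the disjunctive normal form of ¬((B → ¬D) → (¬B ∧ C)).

(¬B ∧ ¬C) ∨ (¬D ∧ B) ∨ (¬D ∧ ¬C)

¬((B → ¬D) → (¬B ∧ C))
= ¬(¬(B → ¬D) ∨ (¬B ∧ C))   [eliminate →]
= ¬(¬(¬B ∨ ¬D) ∨ (¬B ∧ C))   [eliminate →]
= ¬¬(¬B ∨ ¬D) ∧ ¬(¬B ∧ C)   [De Morgan]
= (¬B ∨ ¬D) ∧ ¬(¬B ∧ C)   [double negation]
= (¬B ∨ ¬D) ∧ (¬¬B ∨ ¬C)   [De Morgan]
= (¬B ∨ ¬D) ∧ (B ∨ ¬C)   [double negation]
= (¬B ∧ B) ∨ (¬B ∧ ¬C) ∨ (¬D ∧ B) ∨ (¬D ∧ ¬C)   [distribute ∧ over ∨]
= (¬B ∧ ¬C) ∨ (¬D ∧ B) ∨ (¬D ∧ ¬C)   [simplify]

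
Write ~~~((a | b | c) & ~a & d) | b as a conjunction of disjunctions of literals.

~c | a | ~d | b

~~~((a | b | c) & ~a & d) | b
⇔ ~((a | b | c) & ~a & d) | b   [double negation]
⇔ ~(a | b | c) | ~~a | ~d | b   [De Morgan]
⇔ (~a & ~b & ~c) | ~~a | ~d | b   [De Morgan]
⇔ (~a & ~b & ~c) | a | ~d | b   [double negation]
⇔ (~a | a | ~d | b) & (~b | a | ~d | b) & (~c | a | ~d | b)   [distribute | over &]
⇔ ~c | a | ~d | b   [simplify]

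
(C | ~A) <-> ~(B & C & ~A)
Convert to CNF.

(~C | ~B | A) & (C | ~A)

(C | ~A) <-> ~(B & C & ~A)
= ((C | ~A) -> ~(B & C & ~A)) & (~(B & C & ~A) -> (C | ~A))   [eliminate <->]
= (~(C | ~A) | ~(B & C & ~A)) & (~(B & C & ~A) -> (C | ~A))   [eliminate ->]
= (~(C | ~A) | ~(B & C & ~A)) & (~~(B & C & ~A) | C | ~A)   [eliminate ->]
= ((~C & ~~A) | ~(B & C & ~A)) & (~~(B & C & ~A) | C | ~A)   [De Morgan]
= ((~C & A) | ~(B & C & ~A)) & (~~(B & C & ~A) | C | ~A)   [double negation]
= ((~C & A) | ~B | ~C | ~~A) & (~~(B & C & ~A) | C | ~A)   [De Morgan]
= ((~C & A) | ~B | ~C | A) & (~~(B & C & ~A) | C | ~A)   [double negation]
= ((~C & A) | ~B | ~C | A) & ((B & C & ~A) | C | ~A)   [double negation]
= (~C | ~B | ~C | A) & (A | ~B | ~C | A) & (B | C | ~A) & (C | C | ~A) & (~A | C | ~A)   [distribute | over &]
= (~C | ~B | A) & (C | ~A)   [simplify]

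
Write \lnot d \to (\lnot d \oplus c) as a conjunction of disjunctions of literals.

d \lor \lnot c

\lnot d \to (\lnot d \oplus c)
⇔ \lnot \lnot d \lor (\lnot d \oplus c)
⇔ \lnot \lnot d \lor ((\lnot d \lor c) \land \lnot (\lnot d \land c))
⇔ d \lor ((\lnot d \lor c) \land \lnot (\lnot d \land c))
⇔ d \lor ((\lnot d \lor c) \land (\lnot \lnot d \lor \lnot c))
⇔ d \lor ((\lnot d \lor c) \land (d \lor \lnot c))
⇔ (d \lor \lnot d \lor c) \land (d \lor d \lor \lnot c)
⇔ d \lor \lnot c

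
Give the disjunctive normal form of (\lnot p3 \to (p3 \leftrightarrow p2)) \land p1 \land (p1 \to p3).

p3 \land p1

(\lnot p3 \to (p3 \leftrightarrow p2)) \land p1 \land (p1 \to p3)
⇔ (\lnot \lnot p3 \lor (p3 \leftrightarrow p2)) \land p1 \land (p1 \to p3)   — eliminate \to
⇔ (\lnot \lnot p3 \lor ((p3 \to p2) \land (p2 \to p3))) \land p1 \land (p1 \to p3)   — eliminate \leftrightarrow
⇔ (\lnot \lnot p3 \lor ((\lnot p3 \lor p2) \land (p2 \to p3))) \land p1 \land (p1 \to p3)   — eliminate \to
⇔ (\lnot \lnot p3 \lor ((\lnot p3 \lor p2) \land (\lnot p2 \lor p3))) \land p1 \land (p1 \to p3)   — eliminate \to
⇔ (\lnot \lnot p3 \lor ((\lnot p3 \lor p2) \land (\lnot p2 \lor p3))) \land p1 \land (\lnot p1 \lor p3)   — eliminate \to
⇔ (p3 \lor ((\lnot p3 \lor p2) \land (\lnot p2 \lor p3))) \land p1 \land (\lnot p1 \lor p3)   — double negation
⇔ (p3 \land p1 \land \lnot p1) \lor (p3 \land p1 \land p3) \lor (\lnot p3 \land \lnot p2 \land p1 \land \lnot p1) \lor (\lnot p3 \land \lnot p2 \land p1 \land p3) \lor (\lnot p3 \land p3 \land p1 \land \lnot p1) \lor (\lnot p3 \land p3 \land p1 \land p3) \lor (p2 \land \lnot p2 \land p1 \land \lnot p1) \lor (p2 \land \lnot p2 \land p1 \land p3) \lor (p2 \land p3 \land p1 \land \lnot p1) \lor (p2 \land p3 \land p1 \land p3)   — distribute \land over \lor
⇔ p3 \land p1   — simplify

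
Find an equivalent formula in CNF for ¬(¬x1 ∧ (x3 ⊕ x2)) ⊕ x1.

(x1 ∨ ¬x3 ∨ x2) ∧ (x1 ∨ ¬x2 ∨ x3) ∧ ¬x1

¬(¬x1 ∧ (x3 ⊕ x2)) ⊕ x1
≡ (¬(¬x1 ∧ (x3 ⊕ x2)) ∨ x1) ∧ ¬(¬(¬x1 ∧ (x3 ⊕ x2)) ∧ x1)   (expand ⊕)
≡ (¬(¬x1 ∧ (x3 ∨ x2) ∧ ¬(x3 ∧ x2)) ∨ x1) ∧ ¬(¬(¬x1 ∧ (x3 ⊕ x2)) ∧ x1)   (expand ⊕)
≡ (¬(¬x1 ∧ (x3 ∨ x2) ∧ ¬(x3 ∧ x2)) ∨ x1) ∧ ¬(¬(¬x1 ∧ (x3 ∨ x2) ∧ ¬(x3 ∧ x2)) ∧ x1)   (expand ⊕)
≡ (¬¬x1 ∨ ¬(x3 ∨ x2) ∨ ¬¬(x3 ∧ x2) ∨ x1) ∧ ¬(¬(¬x1 ∧ (x3 ∨ x2) ∧ ¬(x3 ∧ x2)) ∧ x1)   (De Morgan)
≡ (x1 ∨ ¬(x3 ∨ x2) ∨ ¬¬(x3 ∧ x2) ∨ x1) ∧ ¬(¬(¬x1 ∧ (x3 ∨ x2) ∧ ¬(x3 ∧ x2)) ∧ x1)   (double negation)
≡ (x1 ∨ (¬x3 ∧ ¬x2) ∨ ¬¬(x3 ∧ x2) ∨ x1) ∧ ¬(¬(¬x1 ∧ (x3 ∨ x2) ∧ ¬(x3 ∧ x2)) ∧ x1)   (De Morgan)
≡ (x1 ∨ (¬x3 ∧ ¬x2) ∨ (x3 ∧ x2) ∨ x1) ∧ ¬(¬(¬x1 ∧ (x3 ∨ x2) ∧ ¬(x3 ∧ x2)) ∧ x1)   (double negation)
≡ (x1 ∨ (¬x3 ∧ ¬x2) ∨ (x3 ∧ x2) ∨ x1) ∧ (¬¬(¬x1 ∧ (x3 ∨ x2) ∧ ¬(x3 ∧ x2)) ∨ ¬x1)   (De Morgan)
≡ (x1 ∨ (¬x3 ∧ ¬x2) ∨ (x3 ∧ x2) ∨ x1) ∧ ((¬x1 ∧ (x3 ∨ x2) ∧ ¬(x3 ∧ x2)) ∨ ¬x1)   (double negation)
≡ (x1 ∨ (¬x3 ∧ ¬x2) ∨ (x3 ∧ x2) ∨ x1) ∧ ((¬x1 ∧ (x3 ∨ x2) ∧ (¬x3 ∨ ¬x2)) ∨ ¬x1)   (De Morgan)
≡ (x1 ∨ ¬x3 ∨ x3 ∨ x1) ∧ (x1 ∨ ¬x3 ∨ x2 ∨ x1) ∧ (x1 ∨ ¬x2 ∨ x3 ∨ x1) ∧ (x1 ∨ ¬x2 ∨ x2 ∨ x1) ∧ (¬x1 ∨ ¬x1) ∧ (x3 ∨ x2 ∨ ¬x1) ∧ (¬x3 ∨ ¬x2 ∨ ¬x1)   (distribute ∨ over ∧)
≡ (x1 ∨ ¬x3 ∨ x2) ∧ (x1 ∨ ¬x2 ∨ x3) ∧ ¬x1   (simplify)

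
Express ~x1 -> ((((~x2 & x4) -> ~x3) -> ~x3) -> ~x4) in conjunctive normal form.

(x1 | x2 | ~x4 | ~x3) & (x1 | x3 | ~x4)

~x1 -> ((((~x2 & x4) -> ~x3) -> ~x3) -> ~x4)
= ~~x1 | ((((~x2 & x4) -> ~x3) -> ~x3) -> ~x4)   [eliminate ->]
= ~~x1 | ~(((~x2 & x4) -> ~x3) -> ~x3) | ~x4   [eliminate ->]
= ~~x1 | ~(~((~x2 & x4) -> ~x3) | ~x3) | ~x4   [eliminate ->]
= ~~x1 | ~(~(~(~x2 & x4) | ~x3) | ~x3) | ~x4   [eliminate ->]
= x1 | ~(~(~(~x2 & x4) | ~x3) | ~x3) | ~x4   [double negation]
= x1 | (~~(~(~x2 & x4) | ~x3) & ~~x3) | ~x4   [De Morgan]
= x1 | ((~(~x2 & x4) | ~x3) & ~~x3) | ~x4   [double negation]
= x1 | ((~~x2 | ~x4 | ~x3) & ~~x3) | ~x4   [De Morgan]
= x1 | ((x2 | ~x4 | ~x3) & ~~x3) | ~x4   [double negation]
= x1 | ((x2 | ~x4 | ~x3) & x3) | ~x4   [double negation]
= (x1 | x2 | ~x4 | ~x3 | ~x4) & (x1 | x3 | ~x4)   [distribute | over &]
= (x1 | x2 | ~x4 | ~x3) & (x1 | x3 | ~x4)   [simplify]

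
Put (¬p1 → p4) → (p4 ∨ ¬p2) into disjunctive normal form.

(¬p1 ∧ ¬p4) ∨ p4 ∨ ¬p2

(¬p1 → p4) → (p4 ∨ ¬p2)
≡ ¬(¬p1 → p4) ∨ p4 ∨ ¬p2   — eliminate →
≡ ¬(¬¬p1 ∨ p4) ∨ p4 ∨ ¬p2   — eliminate →
≡ (¬¬¬p1 ∧ ¬p4) ∨ p4 ∨ ¬p2   — De Morgan
≡ (¬p1 ∧ ¬p4) ∨ p4 ∨ ¬p2   — double negation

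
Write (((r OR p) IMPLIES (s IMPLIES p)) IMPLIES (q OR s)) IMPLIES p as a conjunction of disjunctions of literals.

(NOT q OR p) AND (NOT s OR p)

(((r OR p) IMPLIES (s IMPLIES p)) IMPLIES (q OR s)) IMPLIES p
⇔ NOT (((r OR p) IMPLIES (s IMPLIES p)) IMPLIES (q OR s)) OR p   (eliminate IMPLIES)
⇔ NOT (NOT ((r OR p) IMPLIES (s IMPLIES p)) OR q OR s) OR p   (eliminate IMPLIES)
⇔ NOT (NOT (NOT (r OR p) OR (s IMPLIES p)) OR q OR s) OR p   (eliminate IMPLIES)
⇔ NOT (NOT (NOT (r OR p) OR NOT s OR p) OR q OR s) OR p   (eliminate IMPLIES)
⇔ (NOT NOT (NOT (r OR p) OR NOT s OR p) AND NOT q AND NOT s) OR p   (De Morgan)
⇔ ((NOT (r OR p) OR NOT s OR p) AND NOT q AND NOT s) OR p   (double negation)
⇔ (((NOT r AND NOT p) OR NOT s OR p) AND NOT q AND NOT s) OR p   (De Morgan)
⇔ (NOT r OR NOT s OR p OR p) AND (NOT p OR NOT s OR p OR p) AND (NOT q OR p) AND (NOT s OR p)   (distribute OR over AND)
⇔ (NOT q OR p) AND (NOT s OR p)   (simplify)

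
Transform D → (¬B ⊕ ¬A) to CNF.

D → (¬B ⊕ ¬A)
≡ ¬D ∨ (¬B ⊕ ¬A)
≡ ¬D ∨ ((¬B ∨ ¬A) ∧ ¬(¬B ∧ ¬A))
≡ ¬D ∨ ((¬B ∨ ¬A) ∧ (¬¬B ∨ ¬¬A))
≡ ¬D ∨ ((¬B ∨ ¬A) ∧ (B ∨ ¬¬A))
≡ ¬D ∨ ((¬B ∨ ¬A) ∧ (B ∨ A))
≡ (¬D ∨ ¬B ∨ ¬A) ∧ (¬D ∨ B ∨ A)

(¬D ∨ ¬B ∨ ¬A) ∧ (¬D ∨ B ∨ A)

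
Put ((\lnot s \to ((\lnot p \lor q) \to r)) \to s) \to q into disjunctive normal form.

(p \land \lnot q \land \lnot s) \lor (r \land \lnot s) \lor q

((\lnot s \to ((\lnot p \lor q) \to r)) \to s) \to q
= \lnot ((\lnot s \to ((\lnot p \lor q) \to r)) \to s) \lor q   — eliminate \to
= \lnot (\lnot (\lnot s \to ((\lnot p \lor q) \to r)) \lor s) \lor q   — eliminate \to
= \lnot (\lnot (\lnot \lnot s \lor ((\lnot p \lor q) \to r)) \lor s) \lor q   — eliminate \to
= \lnot (\lnot (\lnot \lnot s \lor \lnot (\lnot p \lor q) \lor r) \lor s) \lor q   — eliminate \to
= (\lnot \lnot (\lnot \lnot s \lor \lnot (\lnot p \lor q) \lor r) \land \lnot s) \lor q   — De Morgan
= ((\lnot \lnot s \lor \lnot (\lnot p \lor q) \lor r) \land \lnot s) \lor q   — double negation
= ((s \lor \lnot (\lnot p \lor q) \lor r) \land \lnot s) \lor q   — double negation
= ((s \lor (\lnot \lnot p \land \lnot q) \lor r) \land \lnot s) \lor q   — De Morgan
= ((s \lor (p \land \lnot q) \lor r) \land \lnot s) \lor q   — double negation
= (s \land \lnot s) \lor (p \land \lnot q \land \lnot s) \lor (r \land \lnot s) \lor q   — distribute \land over \lor
= (p \land \lnot q \land \lnot s) \lor (r \land \lnot s) \lor q   — simplify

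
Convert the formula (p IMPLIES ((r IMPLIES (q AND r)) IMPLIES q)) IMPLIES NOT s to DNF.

(p AND NOT r AND NOT q) OR NOT s

(p IMPLIES ((r IMPLIES (q AND r)) IMPLIES q)) IMPLIES NOT s
≡ NOT (p IMPLIES ((r IMPLIES (q AND r)) IMPLIES q)) OR NOT s   (eliminate IMPLIES)
≡ NOT (NOT p OR ((r IMPLIES (q AND r)) IMPLIES q)) OR NOT s   (eliminate IMPLIES)
≡ NOT (NOT p OR NOT (r IMPLIES (q AND r)) OR q) OR NOT s   (eliminate IMPLIES)
≡ NOT (NOT p OR NOT (NOT r OR (q AND r)) OR q) OR NOT s   (eliminate IMPLIES)
≡ (NOT NOT p AND NOT NOT (NOT r OR (q AND r)) AND NOT q) OR NOT s   (De Morgan)
≡ (p AND NOT NOT (NOT r OR (q AND r)) AND NOT q) OR NOT s   (double negation)
≡ (p AND (NOT r OR (q AND r)) AND NOT q) OR NOT s   (double negation)
≡ (p AND NOT r AND NOT q) OR (p AND q AND r AND NOT q) OR NOT s   (distribute AND over OR)
≡ (p AND NOT r AND NOT q) OR NOT s   (simplify)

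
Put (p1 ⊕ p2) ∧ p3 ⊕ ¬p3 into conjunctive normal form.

(p1 ∨ p2 ∨ ¬p3) ∧ (¬p1 ∨ ¬p2 ∨ ¬p3)

(p1 ⊕ p2) ∧ p3 ⊕ ¬p3
≡ ((p1 ⊕ p2) ∧ p3 ∨ ¬p3) ∧ ¬((p1 ⊕ p2) ∧ p3 ∧ ¬p3)   [expand ⊕]
≡ ((p1 ∨ p2) ∧ ¬(p1 ∧ p2) ∧ p3 ∨ ¬p3) ∧ ¬((p1 ⊕ p2) ∧ p3 ∧ ¬p3)   [expand ⊕]
≡ ((p1 ∨ p2) ∧ ¬(p1 ∧ p2) ∧ p3 ∨ ¬p3) ∧ ¬((p1 ∨ p2) ∧ ¬(p1 ∧ p2) ∧ p3 ∧ ¬p3)   [expand ⊕]
≡ ((p1 ∨ p2) ∧ (¬p1 ∨ ¬p2) ∧ p3 ∨ ¬p3) ∧ ¬((p1 ∨ p2) ∧ ¬(p1 ∧ p2) ∧ p3 ∧ ¬p3)   [De Morgan]
≡ ((p1 ∨ p2) ∧ (¬p1 ∨ ¬p2) ∧ p3 ∨ ¬p3) ∧ (¬(p1 ∨ p2) ∨ ¬¬(p1 ∧ p2) ∨ ¬p3 ∨ ¬¬p3)   [De Morgan]
≡ ((p1 ∨ p2) ∧ (¬p1 ∨ ¬p2) ∧ p3 ∨ ¬p3) ∧ (¬p1 ∧ ¬p2 ∨ ¬¬(p1 ∧ p2) ∨ ¬p3 ∨ ¬¬p3)   [De Morgan]
≡ ((p1 ∨ p2) ∧ (¬p1 ∨ ¬p2) ∧ p3 ∨ ¬p3) ∧ (¬p1 ∧ ¬p2 ∨ p1 ∧ p2 ∨ ¬p3 ∨ ¬¬p3)   [double negation]
≡ ((p1 ∨ p2) ∧ (¬p1 ∨ ¬p2) ∧ p3 ∨ ¬p3) ∧ (¬p1 ∧ ¬p2 ∨ p1 ∧ p2 ∨ ¬p3 ∨ p3)   [double negation]
≡ (p1 ∨ p2 ∨ ¬p3) ∧ (¬p1 ∨ ¬p2 ∨ ¬p3) ∧ (p3 ∨ ¬p3) ∧ (¬p1 ∨ p1 ∨ ¬p3 ∨ p3) ∧ (¬p1 ∨ p2 ∨ ¬p3 ∨ p3) ∧ (¬p2 ∨ p1 ∨ ¬p3 ∨ p3) ∧ (¬p2 ∨ p2 ∨ ¬p3 ∨ p3)   [distribute ∨ over ∧]
≡ (p1 ∨ p2 ∨ ¬p3) ∧ (¬p1 ∨ ¬p2 ∨ ¬p3)   [simplify]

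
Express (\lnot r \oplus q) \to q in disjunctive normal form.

(r \land \lnot q) \lor q

(\lnot r \oplus q) \to q
≡ \lnot (\lnot r \oplus q) \lor q   [eliminate \to]
≡ \lnot ((\lnot r \land \lnot q) \lor (\lnot \lnot r \land q)) \lor q   [expand \oplus]
≡ (\lnot (\lnot r \land \lnot q) \land \lnot (\lnot \lnot r \land q)) \lor q   [De Morgan]
≡ ((\lnot \lnot r \lor \lnot \lnot q) \land \lnot (\lnot \lnot r \land q)) \lor q   [De Morgan]
≡ ((r \lor \lnot \lnot q) \land \lnot (\lnot \lnot r \land q)) \lor q   [double negation]
≡ ((r \lor q) \land \lnot (\lnot \lnot r \land q)) \lor q   [double negation]
≡ ((r \lor q) \land (\lnot \lnot \lnot r \lor \lnot q)) \lor q   [De Morgan]
≡ ((r \lor q) \land (\lnot r \lor \lnot q)) \lor q   [double negation]
≡ (r \land \lnot r) \lor (r \land \lnot q) \lor (q \land \lnot r) \lor (q \land \lnot q) \lor q   [distribute \land over \lor]
≡ (r \land \lnot q) \lor q   [simplify]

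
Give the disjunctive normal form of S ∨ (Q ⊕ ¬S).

S ∨ (¬Q ∧ ¬S)

S ∨ (Q ⊕ ¬S)
= S ∨ (Q ∧ ¬¬S) ∨ (¬Q ∧ ¬S)
= S ∨ (Q ∧ S) ∨ (¬Q ∧ ¬S)
= S ∨ (¬Q ∧ ¬S)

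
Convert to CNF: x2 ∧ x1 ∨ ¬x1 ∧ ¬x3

x2 ∧ x1 ∨ ¬x1 ∧ ¬x3
≡ (x2 ∨ ¬x1) ∧ (x2 ∨ ¬x3) ∧ (x1 ∨ ¬x1) ∧ (x1 ∨ ¬x3)   [distribute ∨ over ∧]
≡ (x2 ∨ ¬x1) ∧ (x2 ∨ ¬x3) ∧ (x1 ∨ ¬x3)   [simplify]

(x2 ∨ ¬x1) ∧ (x2 ∨ ¬x3) ∧ (x1 ∨ ¬x3)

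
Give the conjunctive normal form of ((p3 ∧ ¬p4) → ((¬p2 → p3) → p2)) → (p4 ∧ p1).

(p3 ∨ p4) ∧ (p3 ∨ p1) ∧ (¬p4 ∨ p1) ∧ (¬p2 ∨ p4) ∧ (¬p2 ∨ p1)

((p3 ∧ ¬p4) → ((¬p2 → p3) → p2)) → (p4 ∧ p1)
⇔ ¬((p3 ∧ ¬p4) → ((¬p2 → p3) → p2)) ∨ (p4 ∧ p1)   — eliminate →
⇔ ¬(¬(p3 ∧ ¬p4) ∨ ((¬p2 → p3) → p2)) ∨ (p4 ∧ p1)   — eliminate →
⇔ ¬(¬(p3 ∧ ¬p4) ∨ ¬(¬p2 → p3) ∨ p2) ∨ (p4 ∧ p1)   — eliminate →
⇔ ¬(¬(p3 ∧ ¬p4) ∨ ¬(¬¬p2 ∨ p3) ∨ p2) ∨ (p4 ∧ p1)   — eliminate →
⇔ (¬¬(p3 ∧ ¬p4) ∧ ¬¬(¬¬p2 ∨ p3) ∧ ¬p2) ∨ (p4 ∧ p1)   — De Morgan
⇔ (p3 ∧ ¬p4 ∧ ¬¬(¬¬p2 ∨ p3) ∧ ¬p2) ∨ (p4 ∧ p1)   — double negation
⇔ (p3 ∧ ¬p4 ∧ (¬¬p2 ∨ p3) ∧ ¬p2) ∨ (p4 ∧ p1)   — double negation
⇔ (p3 ∧ ¬p4 ∧ (p2 ∨ p3) ∧ ¬p2) ∨ (p4 ∧ p1)   — double negation
⇔ (p3 ∨ p4) ∧ (p3 ∨ p1) ∧ (¬p4 ∨ p4) ∧ (¬p4 ∨ p1) ∧ (p2 ∨ p3 ∨ p4) ∧ (p2 ∨ p3 ∨ p1) ∧ (¬p2 ∨ p4) ∧ (¬p2 ∨ p1)   — distribute ∨ over ∧
⇔ (p3 ∨ p4) ∧ (p3 ∨ p1) ∧ (¬p4 ∨ p1) ∧ (¬p2 ∨ p4) ∧ (¬p2 ∨ p1)   — simplify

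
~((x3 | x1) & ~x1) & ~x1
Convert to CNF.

(~x3 | x1) & ~x1

~((x3 | x1) & ~x1) & ~x1
≡ (~(x3 | x1) | ~~x1) & ~x1   (De Morgan)
≡ ((~x3 & ~x1) | ~~x1) & ~x1   (De Morgan)
≡ ((~x3 & ~x1) | x1) & ~x1   (double negation)
≡ (~x3 | x1) & (~x1 | x1) & ~x1   (distribute | over &)
≡ (~x3 | x1) & ~x1   (simplify)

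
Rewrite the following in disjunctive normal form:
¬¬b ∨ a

b ∨ a

¬¬b ∨ a
⇔ b ∨ a   [double negation]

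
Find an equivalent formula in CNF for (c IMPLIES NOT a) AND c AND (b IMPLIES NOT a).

(NOT c OR NOT a) AND c AND (NOT b OR NOT a)

(c IMPLIES NOT a) AND c AND (b IMPLIES NOT a)
≡ (NOT c OR NOT a) AND c AND (b IMPLIES NOT a)   [eliminate IMPLIES]
≡ (NOT c OR NOT a) AND c AND (NOT b OR NOT a)   [eliminate IMPLIES]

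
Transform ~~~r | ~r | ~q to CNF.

~~~r | ~r | ~q
= ~r | ~r | ~q   [double negation]
= ~r | ~q   [simplify]

~r | ~q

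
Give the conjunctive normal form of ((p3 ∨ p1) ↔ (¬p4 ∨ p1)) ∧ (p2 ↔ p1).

(¬p3 ∨ ¬p4 ∨ p1) ∧ (p4 ∨ p3 ∨ p1) ∧ (¬p2 ∨ p1) ∧ (¬p1 ∨ p2)

((p3 ∨ p1) ↔ (¬p4 ∨ p1)) ∧ (p2 ↔ p1)
≡ ((p3 ∨ p1) → (¬p4 ∨ p1)) ∧ ((¬p4 ∨ p1) → (p3 ∨ p1)) ∧ (p2 ↔ p1)   [eliminate ↔]
≡ (¬(p3 ∨ p1) ∨ ¬p4 ∨ p1) ∧ ((¬p4 ∨ p1) → (p3 ∨ p1)) ∧ (p2 ↔ p1)   [eliminate →]
≡ (¬(p3 ∨ p1) ∨ ¬p4 ∨ p1) ∧ (¬(¬p4 ∨ p1) ∨ p3 ∨ p1) ∧ (p2 ↔ p1)   [eliminate →]
≡ (¬(p3 ∨ p1) ∨ ¬p4 ∨ p1) ∧ (¬(¬p4 ∨ p1) ∨ p3 ∨ p1) ∧ (p2 → p1) ∧ (p1 → p2)   [eliminate ↔]
≡ (¬(p3 ∨ p1) ∨ ¬p4 ∨ p1) ∧ (¬(¬p4 ∨ p1) ∨ p3 ∨ p1) ∧ (¬p2 ∨ p1) ∧ (p1 → p2)   [eliminate →]
≡ (¬(p3 ∨ p1) ∨ ¬p4 ∨ p1) ∧ (¬(¬p4 ∨ p1) ∨ p3 ∨ p1) ∧ (¬p2 ∨ p1) ∧ (¬p1 ∨ p2)   [eliminate →]
≡ ((¬p3 ∧ ¬p1) ∨ ¬p4 ∨ p1) ∧ (¬(¬p4 ∨ p1) ∨ p3 ∨ p1) ∧ (¬p2 ∨ p1) ∧ (¬p1 ∨ p2)   [De Morgan]
≡ ((¬p3 ∧ ¬p1) ∨ ¬p4 ∨ p1) ∧ ((¬¬p4 ∧ ¬p1) ∨ p3 ∨ p1) ∧ (¬p2 ∨ p1) ∧ (¬p1 ∨ p2)   [De Morgan]
≡ ((¬p3 ∧ ¬p1) ∨ ¬p4 ∨ p1) ∧ ((p4 ∧ ¬p1) ∨ p3 ∨ p1) ∧ (¬p2 ∨ p1) ∧ (¬p1 ∨ p2)   [double negation]
≡ (¬p3 ∨ ¬p4 ∨ p1) ∧ (¬p1 ∨ ¬p4 ∨ p1) ∧ (p4 ∨ p3 ∨ p1) ∧ (¬p1 ∨ p3 ∨ p1) ∧ (¬p2 ∨ p1) ∧ (¬p1 ∨ p2)   [distribute ∨ over ∧]
≡ (¬p3 ∨ ¬p4 ∨ p1) ∧ (p4 ∨ p3 ∨ p1) ∧ (¬p2 ∨ p1) ∧ (¬p1 ∨ p2)   [simplify]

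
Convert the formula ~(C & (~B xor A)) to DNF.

~C | (B & ~A) | (A & ~B)

~(C & (~B xor A))
⇔ ~(C & ((~B & ~A) | (~~B & A)))
⇔ ~C | ~((~B & ~A) | (~~B & A))
⇔ ~C | (~(~B & ~A) & ~(~~B & A))
⇔ ~C | ((~~B | ~~A) & ~(~~B & A))
⇔ ~C | ((B | ~~A) & ~(~~B & A))
⇔ ~C | ((B | A) & ~(~~B & A))
⇔ ~C | ((B | A) & (~~~B | ~A))
⇔ ~C | ((B | A) & (~B | ~A))
⇔ ~C | (B & ~B) | (B & ~A) | (A & ~B) | (A & ~A)
⇔ ~C | (B & ~A) | (A & ~B)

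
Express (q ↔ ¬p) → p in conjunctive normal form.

(q ↔ ¬p) → p
≡ ¬(q ↔ ¬p) ∨ p   (eliminate →)
≡ ¬((q → ¬p) ∧ (¬p → q)) ∨ p   (eliminate ↔)
≡ ¬((¬q ∨ ¬p) ∧ (¬p → q)) ∨ p   (eliminate →)
≡ ¬((¬q ∨ ¬p) ∧ (¬¬p ∨ q)) ∨ p   (eliminate →)
≡ ¬(¬q ∨ ¬p) ∨ ¬(¬¬p ∨ q) ∨ p   (De Morgan)
≡ (¬¬q ∧ ¬¬p) ∨ ¬(¬¬p ∨ q) ∨ p   (De Morgan)
≡ (q ∧ ¬¬p) ∨ ¬(¬¬p ∨ q) ∨ p   (double negation)
≡ (q ∧ p) ∨ ¬(¬¬p ∨ q) ∨ p   (double negation)
≡ (q ∧ p) ∨ (¬¬¬p ∧ ¬q) ∨ p   (De Morgan)
≡ (q ∧ p) ∨ (¬p ∧ ¬q) ∨ p   (double negation)
≡ (q ∨ ¬p ∨ p) ∧ (q ∨ ¬q ∨ p) ∧ (p ∨ ¬p ∨ p) ∧ (p ∨ ¬q ∨ p)   (distribute ∨ over ∧)
≡ p ∨ ¬q   (simplify)

p ∨ ¬q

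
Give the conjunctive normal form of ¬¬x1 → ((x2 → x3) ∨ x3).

¬¬x1 → ((x2 → x3) ∨ x3)
⇔ ¬¬¬x1 ∨ (x2 → x3) ∨ x3
⇔ ¬¬¬x1 ∨ ¬x2 ∨ x3 ∨ x3
⇔ ¬x1 ∨ ¬x2 ∨ x3 ∨ x3
⇔ ¬x1 ∨ ¬x2 ∨ x3

¬x1 ∨ ¬x2 ∨ x3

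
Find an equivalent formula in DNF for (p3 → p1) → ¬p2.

(p3 → p1) → ¬p2
≡ ¬(p3 → p1) ∨ ¬p2   [eliminate →]
≡ ¬(¬p3 ∨ p1) ∨ ¬p2   [eliminate →]
≡ (¬¬p3 ∧ ¬p1) ∨ ¬p2   [De Morgan]
≡ (p3 ∧ ¬p1) ∨ ¬p2   [double negation]

(p3 ∧ ¬p1) ∨ ¬p2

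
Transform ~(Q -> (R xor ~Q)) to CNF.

~(Q -> (R xor ~Q))
= ~(~Q | (R xor ~Q))   [eliminate ->]
= ~(~Q | ((R | ~Q) & ~(R & ~Q)))   [expand xor]
= ~~Q & ~((R | ~Q) & ~(R & ~Q))   [De Morgan]
= Q & ~((R | ~Q) & ~(R & ~Q))   [double negation]
= Q & (~(R | ~Q) | ~~(R & ~Q))   [De Morgan]
= Q & ((~R & ~~Q) | ~~(R & ~Q))   [De Morgan]
= Q & ((~R & Q) | ~~(R & ~Q))   [double negation]
= Q & ((~R & Q) | (R & ~Q))   [double negation]
= Q & (~R | R) & (~R | ~Q) & (Q | R) & (Q | ~Q)   [distribute | over &]
= Q & (~R | ~Q)   [simplify]

Q & (~R | ~Q)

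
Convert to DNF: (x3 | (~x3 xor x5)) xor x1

(x3 & ~x1) | (~x3 & ~x5 & ~x1) | (~x3 & x5 & x1)

(x3 | (~x3 xor x5)) xor x1
≡ ((x3 | (~x3 xor x5)) & ~x1) | (~(x3 | (~x3 xor x5)) & x1)   — expand xor
≡ ((x3 | (~x3 & ~x5) | (~~x3 & x5)) & ~x1) | (~(x3 | (~x3 xor x5)) & x1)   — expand xor
≡ ((x3 | (~x3 & ~x5) | (~~x3 & x5)) & ~x1) | (~(x3 | (~x3 & ~x5) | (~~x3 & x5)) & x1)   — expand xor
≡ ((x3 | (~x3 & ~x5) | (x3 & x5)) & ~x1) | (~(x3 | (~x3 & ~x5) | (~~x3 & x5)) & x1)   — double negation
≡ ((x3 | (~x3 & ~x5) | (x3 & x5)) & ~x1) | (~x3 & ~(~x3 & ~x5) & ~(~~x3 & x5) & x1)   — De Morgan
≡ ((x3 | (~x3 & ~x5) | (x3 & x5)) & ~x1) | (~x3 & (~~x3 | ~~x5) & ~(~~x3 & x5) & x1)   — De Morgan
≡ ((x3 | (~x3 & ~x5) | (x3 & x5)) & ~x1) | (~x3 & (x3 | ~~x5) & ~(~~x3 & x5) & x1)   — double negation
≡ ((x3 | (~x3 & ~x5) | (x3 & x5)) & ~x1) | (~x3 & (x3 | x5) & ~(~~x3 & x5) & x1)   — double negation
≡ ((x3 | (~x3 & ~x5) | (x3 & x5)) & ~x1) | (~x3 & (x3 | x5) & (~~~x3 | ~x5) & x1)   — De Morgan
≡ ((x3 | (~x3 & ~x5) | (x3 & x5)) & ~x1) | (~x3 & (x3 | x5) & (~x3 | ~x5) & x1)   — double negation
≡ (x3 & ~x1) | (~x3 & ~x5 & ~x1) | (x3 & x5 & ~x1) | (~x3 & x3 & ~x3 & x1) | (~x3 & x3 & ~x5 & x1) | (~x3 & x5 & ~x3 & x1) | (~x3 & x5 & ~x5 & x1)   — distribute & over |
≡ (x3 & ~x1) | (~x3 & ~x5 & ~x1) | (~x3 & x5 & x1)   — simplify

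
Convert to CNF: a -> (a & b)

~a | b

a -> (a & b)
⇔ ~a | (a & b)   [eliminate ->]
⇔ (~a | a) & (~a | b)   [distribute | over &]
⇔ ~a | b   [simplify]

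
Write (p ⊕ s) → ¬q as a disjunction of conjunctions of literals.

(¬p ∧ ¬s) ∨ (s ∧ p) ∨ ¬q

(p ⊕ s) → ¬q
⇔ ¬(p ⊕ s) ∨ ¬q   [eliminate →]
⇔ ¬((p ∧ ¬s) ∨ (¬p ∧ s)) ∨ ¬q   [expand ⊕]
⇔ (¬(p ∧ ¬s) ∧ ¬(¬p ∧ s)) ∨ ¬q   [De Morgan]
⇔ ((¬p ∨ ¬¬s) ∧ ¬(¬p ∧ s)) ∨ ¬q   [De Morgan]
⇔ ((¬p ∨ s) ∧ ¬(¬p ∧ s)) ∨ ¬q   [double negation]
⇔ ((¬p ∨ s) ∧ (¬¬p ∨ ¬s)) ∨ ¬q   [De Morgan]
⇔ ((¬p ∨ s) ∧ (p ∨ ¬s)) ∨ ¬q   [double negation]
⇔ (¬p ∧ p) ∨ (¬p ∧ ¬s) ∨ (s ∧ p) ∨ (s ∧ ¬s) ∨ ¬q   [distribute ∧ over ∨]
⇔ (¬p ∧ ¬s) ∨ (s ∧ p) ∨ ¬q   [simplify]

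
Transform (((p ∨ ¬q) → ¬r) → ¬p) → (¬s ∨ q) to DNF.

(¬r ∧ p) ∨ ¬s ∨ q

(((p ∨ ¬q) → ¬r) → ¬p) → (¬s ∨ q)
= ¬(((p ∨ ¬q) → ¬r) → ¬p) ∨ ¬s ∨ q   [eliminate →]
= ¬(¬((p ∨ ¬q) → ¬r) ∨ ¬p) ∨ ¬s ∨ q   [eliminate →]
= ¬(¬(¬(p ∨ ¬q) ∨ ¬r) ∨ ¬p) ∨ ¬s ∨ q   [eliminate →]
= (¬¬(¬(p ∨ ¬q) ∨ ¬r) ∧ ¬¬p) ∨ ¬s ∨ q   [De Morgan]
= ((¬(p ∨ ¬q) ∨ ¬r) ∧ ¬¬p) ∨ ¬s ∨ q   [double negation]
= (((¬p ∧ ¬¬q) ∨ ¬r) ∧ ¬¬p) ∨ ¬s ∨ q   [De Morgan]
= (((¬p ∧ q) ∨ ¬r) ∧ ¬¬p) ∨ ¬s ∨ q   [double negation]
= (((¬p ∧ q) ∨ ¬r) ∧ p) ∨ ¬s ∨ q   [double negation]
= (¬p ∧ q ∧ p) ∨ (¬r ∧ p) ∨ ¬s ∨ q   [distribute ∧ over ∨]
= (¬r ∧ p) ∨ ¬s ∨ q   [simplify]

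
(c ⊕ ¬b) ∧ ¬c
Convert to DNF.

¬c ∧ ¬b

(c ⊕ ¬b) ∧ ¬c
≡ ((c ∧ ¬¬b) ∨ (¬c ∧ ¬b)) ∧ ¬c
≡ ((c ∧ b) ∨ (¬c ∧ ¬b)) ∧ ¬c
≡ (c ∧ b ∧ ¬c) ∨ (¬c ∧ ¬b ∧ ¬c)
≡ ¬c ∧ ¬b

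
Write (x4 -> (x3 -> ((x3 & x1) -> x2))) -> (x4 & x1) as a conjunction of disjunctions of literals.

(x4 -> (x3 -> ((x3 & x1) -> x2))) -> (x4 & x1)
= ~(x4 -> (x3 -> ((x3 & x1) -> x2))) | (x4 & x1)   — eliminate ->
= ~(~x4 | (x3 -> ((x3 & x1) -> x2))) | (x4 & x1)   — eliminate ->
= ~(~x4 | ~x3 | ((x3 & x1) -> x2)) | (x4 & x1)   — eliminate ->
= ~(~x4 | ~x3 | ~(x3 & x1) | x2) | (x4 & x1)   — eliminate ->
= (~~x4 & ~~x3 & ~~(x3 & x1) & ~x2) | (x4 & x1)   — De Morgan
= (x4 & ~~x3 & ~~(x3 & x1) & ~x2) | (x4 & x1)   — double negation
= (x4 & x3 & ~~(x3 & x1) & ~x2) | (x4 & x1)   — double negation
= (x4 & x3 & x3 & x1 & ~x2) | (x4 & x1)   — double negation
= (x4 | x4) & (x4 | x1) & (x3 | x4) & (x3 | x1) & (x3 | x4) & (x3 | x1) & (x1 | x4) & (x1 | x1) & (~x2 | x4) & (~x2 | x1)   — distribute | over &
= x4 & x1   — simplify

x4 & x1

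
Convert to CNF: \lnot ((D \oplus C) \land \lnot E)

(\lnot D \lor C \lor E) \land (\lnot C \lor D \lor E)

\lnot ((D \oplus C) \land \lnot E)
≡ \lnot ((D \lor C) \land \lnot (D \land C) \land \lnot E)   [expand \oplus]
≡ \lnot (D \lor C) \lor \lnot \lnot (D \land C) \lor \lnot \lnot E   [De Morgan]
≡ (\lnot D \land \lnot C) \lor \lnot \lnot (D \land C) \lor \lnot \lnot E   [De Morgan]
≡ (\lnot D \land \lnot C) \lor (D \land C) \lor \lnot \lnot E   [double negation]
≡ (\lnot D \land \lnot C) \lor (D \land C) \lor E   [double negation]
≡ (\lnot D \lor D \lor E) \land (\lnot D \lor C \lor E) \land (\lnot C \lor D \lor E) \land (\lnot C \lor C \lor E)   [distribute \lor over \land]
≡ (\lnot D \lor C \lor E) \land (\lnot C \lor D \lor E)   [simplify]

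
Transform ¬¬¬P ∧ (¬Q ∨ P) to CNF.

¬¬¬P ∧ (¬Q ∨ P)
≡ ¬P ∧ (¬Q ∨ P)   — double negation

¬P ∧ (¬Q ∨ P)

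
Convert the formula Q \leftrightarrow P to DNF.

Q \leftrightarrow P
= (Q \to P) \land (P \to Q)   — eliminate \leftrightarrow
= (\lnot Q \lor P) \land (P \to Q)   — eliminate \to
= (\lnot Q \lor P) \land (\lnot P \lor Q)   — eliminate \to
= (\lnot Q \land \lnot P) \lor (\lnot Q \land Q) \lor (P \land \lnot P) \lor (P \land Q)   — distribute \land over \lor
= (\lnot Q \land \lnot P) \lor (P \land Q)   — simplify

(\lnot Q \land \lnot P) \lor (P \land Q)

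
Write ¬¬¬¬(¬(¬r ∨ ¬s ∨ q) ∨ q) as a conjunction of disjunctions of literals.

(r ∨ q) ∧ (s ∨ q)

¬¬¬¬(¬(¬r ∨ ¬s ∨ q) ∨ q)
= ¬¬(¬(¬r ∨ ¬s ∨ q) ∨ q)   [double negation]
= ¬(¬r ∨ ¬s ∨ q) ∨ q   [double negation]
= ¬¬r ∧ ¬¬s ∧ ¬q ∨ q   [De Morgan]
= r ∧ ¬¬s ∧ ¬q ∨ q   [double negation]
= r ∧ s ∧ ¬q ∨ q   [double negation]
= (r ∨ q) ∧ (s ∨ q) ∧ (¬q ∨ q)   [distribute ∨ over ∧]
= (r ∨ q) ∧ (s ∨ q)   [simplify]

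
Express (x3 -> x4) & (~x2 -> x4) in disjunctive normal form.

(x3 -> x4) & (~x2 -> x4)
≡ (~x3 | x4) & (~x2 -> x4)   [eliminate ->]
≡ (~x3 | x4) & (~~x2 | x4)   [eliminate ->]
≡ (~x3 | x4) & (x2 | x4)   [double negation]
≡ (~x3 & x2) | (~x3 & x4) | (x4 & x2) | (x4 & x4)   [distribute & over |]
≡ (~x3 & x2) | x4   [simplify]

(~x3 & x2) | x4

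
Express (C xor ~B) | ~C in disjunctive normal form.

(C xor ~B) | ~C
= (C & ~~B) | (~C & ~B) | ~C
= (C & B) | (~C & ~B) | ~C
= (C & B) | ~C

(C & B) | ~C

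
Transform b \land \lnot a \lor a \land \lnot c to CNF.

b \land \lnot a \lor a \land \lnot c
≡ (b \lor a) \land (b \lor \lnot c) \land (\lnot a \lor a) \land (\lnot a \lor \lnot c)   — distribute \lor over \land
≡ (b \lor a) \land (b \lor \lnot c) \land (\lnot a \lor \lnot c)   — simplify

(b \lor a) \land (b \lor \lnot c) \land (\lnot a \lor \lnot c)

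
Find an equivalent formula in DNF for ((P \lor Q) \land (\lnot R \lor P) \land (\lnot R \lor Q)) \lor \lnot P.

((P \lor Q) \land (\lnot R \lor P) \land (\lnot R \lor Q)) \lor \lnot P
= (P \land \lnot R \land \lnot R) \lor (P \land \lnot R \land Q) \lor (P \land P \land \lnot R) \lor (P \land P \land Q) \lor (Q \land \lnot R \land \lnot R) \lor (Q \land \lnot R \land Q) \lor (Q \land P \land \lnot R) \lor (Q \land P \land Q) \lor \lnot P
= (P \land \lnot R) \lor (P \land Q) \lor (Q \land \lnot R) \lor \lnot P

(P \land \lnot R) \lor (P \land Q) \lor (Q \land \lnot R) \lor \lnot P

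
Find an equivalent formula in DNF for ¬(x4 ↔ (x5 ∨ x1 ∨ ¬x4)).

(x4 ∧ ¬x5 ∧ ¬x1) ∨ ¬x4

¬(x4 ↔ (x5 ∨ x1 ∨ ¬x4))
≡ ¬((x4 → (x5 ∨ x1 ∨ ¬x4)) ∧ ((x5 ∨ x1 ∨ ¬x4) → x4))
≡ ¬((¬x4 ∨ x5 ∨ x1 ∨ ¬x4) ∧ ((x5 ∨ x1 ∨ ¬x4) → x4))
≡ ¬((¬x4 ∨ x5 ∨ x1 ∨ ¬x4) ∧ (¬(x5 ∨ x1 ∨ ¬x4) ∨ x4))
≡ ¬(¬x4 ∨ x5 ∨ x1 ∨ ¬x4) ∨ ¬(¬(x5 ∨ x1 ∨ ¬x4) ∨ x4)
≡ (¬¬x4 ∧ ¬x5 ∧ ¬x1 ∧ ¬¬x4) ∨ ¬(¬(x5 ∨ x1 ∨ ¬x4) ∨ x4)
≡ (x4 ∧ ¬x5 ∧ ¬x1 ∧ ¬¬x4) ∨ ¬(¬(x5 ∨ x1 ∨ ¬x4) ∨ x4)
≡ (x4 ∧ ¬x5 ∧ ¬x1 ∧ x4) ∨ ¬(¬(x5 ∨ x1 ∨ ¬x4) ∨ x4)
≡ (x4 ∧ ¬x5 ∧ ¬x1 ∧ x4) ∨ (¬¬(x5 ∨ x1 ∨ ¬x4) ∧ ¬x4)
≡ (x4 ∧ ¬x5 ∧ ¬x1 ∧ x4) ∨ ((x5 ∨ x1 ∨ ¬x4) ∧ ¬x4)
≡ (x4 ∧ ¬x5 ∧ ¬x1 ∧ x4) ∨ (x5 ∧ ¬x4) ∨ (x1 ∧ ¬x4) ∨ (¬x4 ∧ ¬x4)
≡ (x4 ∧ ¬x5 ∧ ¬x1) ∨ ¬x4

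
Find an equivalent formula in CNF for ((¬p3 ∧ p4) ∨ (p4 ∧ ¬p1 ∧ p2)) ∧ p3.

(¬p3 ∨ ¬p1) ∧ (¬p3 ∨ p2) ∧ p4 ∧ p3

((¬p3 ∧ p4) ∨ (p4 ∧ ¬p1 ∧ p2)) ∧ p3
≡ (¬p3 ∨ p4) ∧ (¬p3 ∨ ¬p1) ∧ (¬p3 ∨ p2) ∧ (p4 ∨ p4) ∧ (p4 ∨ ¬p1) ∧ (p4 ∨ p2) ∧ p3   [distribute ∨ over ∧]
≡ (¬p3 ∨ ¬p1) ∧ (¬p3 ∨ p2) ∧ p4 ∧ p3   [simplify]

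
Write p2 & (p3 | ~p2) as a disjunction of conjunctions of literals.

p2 & p3

p2 & (p3 | ~p2)
≡ (p2 & p3) | (p2 & ~p2)   [distribute & over |]
≡ p2 & p3   [simplify]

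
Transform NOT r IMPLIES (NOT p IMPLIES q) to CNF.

r OR p OR q

NOT r IMPLIES (NOT p IMPLIES q)
≡ NOT NOT r OR (NOT p IMPLIES q)   (eliminate IMPLIES)
≡ NOT NOT r OR NOT NOT p OR q   (eliminate IMPLIES)
≡ r OR NOT NOT p OR q   (double negation)
≡ r OR p OR q   (double negation)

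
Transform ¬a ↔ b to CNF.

¬a ↔ b
= (¬a → b) ∧ (b → ¬a)   — eliminate ↔
= (¬¬a ∨ b) ∧ (b → ¬a)   — eliminate →
= (¬¬a ∨ b) ∧ (¬b ∨ ¬a)   — eliminate →
= (a ∨ b) ∧ (¬b ∨ ¬a)   — double negation

(a ∨ b) ∧ (¬b ∨ ¬a)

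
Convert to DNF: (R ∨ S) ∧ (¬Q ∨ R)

(R ∨ S) ∧ (¬Q ∨ R)
≡ R ∧ ¬Q ∨ R ∧ R ∨ S ∧ ¬Q ∨ S ∧ R   [distribute ∧ over ∨]
≡ R ∨ S ∧ ¬Q   [simplify]

R ∨ S ∧ ¬Q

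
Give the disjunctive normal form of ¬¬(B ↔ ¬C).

(¬B ∧ C) ∨ (¬C ∧ B)

¬¬(B ↔ ¬C)
= ¬¬((B → ¬C) ∧ (¬C → B))   — eliminate ↔
= ¬¬((¬B ∨ ¬C) ∧ (¬C → B))   — eliminate →
= ¬¬((¬B ∨ ¬C) ∧ (¬¬C ∨ B))   — eliminate →
= (¬B ∨ ¬C) ∧ (¬¬C ∨ B)   — double negation
= (¬B ∨ ¬C) ∧ (C ∨ B)   — double negation
= (¬B ∧ C) ∨ (¬B ∧ B) ∨ (¬C ∧ C) ∨ (¬C ∧ B)   — distribute ∧ over ∨
= (¬B ∧ C) ∨ (¬C ∧ B)   — simplify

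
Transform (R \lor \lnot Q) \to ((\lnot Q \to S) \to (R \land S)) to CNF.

(R \lor \lnot Q) \to ((\lnot Q \to S) \to (R \land S))
≡ \lnot (R \lor \lnot Q) \lor ((\lnot Q \to S) \to (R \land S))   — eliminate \to
≡ \lnot (R \lor \lnot Q) \lor \lnot (\lnot Q \to S) \lor (R \land S)   — eliminate \to
≡ \lnot (R \lor \lnot Q) \lor \lnot (\lnot \lnot Q \lor S) \lor (R \land S)   — eliminate \to
≡ (\lnot R \land \lnot \lnot Q) \lor \lnot (\lnot \lnot Q \lor S) \lor (R \land S)   — De Morgan
≡ (\lnot R \land Q) \lor \lnot (\lnot \lnot Q \lor S) \lor (R \land S)   — double negation
≡ (\lnot R \land Q) \lor (\lnot \lnot \lnot Q \land \lnot S) \lor (R \land S)   — De Morgan
≡ (\lnot R \land Q) \lor (\lnot Q \land \lnot S) \lor (R \land S)   — double negation
≡ (\lnot R \lor \lnot Q \lor R) \land (\lnot R \lor \lnot Q \lor S) \land (\lnot R \lor \lnot S \lor R) \land (\lnot R \lor \lnot S \lor S) \land (Q \lor \lnot Q \lor R) \land (Q \lor \lnot Q \lor S) \land (Q \lor \lnot S \lor R) \land (Q \lor \lnot S \lor S)   — distribute \lor over \land
≡ (\lnot R \lor \lnot Q \lor S) \land (Q \lor \lnot S \lor R)   — simplify

(\lnot R \lor \lnot Q \lor S) \land (Q \lor \lnot S \lor R)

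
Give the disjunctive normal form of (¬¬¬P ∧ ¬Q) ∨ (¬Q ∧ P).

(¬P ∧ ¬Q) ∨ (¬Q ∧ P)

(¬¬¬P ∧ ¬Q) ∨ (¬Q ∧ P)
= (¬P ∧ ¬Q) ∨ (¬Q ∧ P)   [double negation]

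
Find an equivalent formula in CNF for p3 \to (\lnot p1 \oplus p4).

(\lnot p3 \lor \lnot p1 \lor p4) \land (\lnot p3 \lor p1 \lor \lnot p4)

p3 \to (\lnot p1 \oplus p4)
≡ \lnot p3 \lor (\lnot p1 \oplus p4)   [eliminate \to]
≡ \lnot p3 \lor ((\lnot p1 \lor p4) \land \lnot (\lnot p1 \land p4))   [expand \oplus]
≡ \lnot p3 \lor ((\lnot p1 \lor p4) \land (\lnot \lnot p1 \lor \lnot p4))   [De Morgan]
≡ \lnot p3 \lor ((\lnot p1 \lor p4) \land (p1 \lor \lnot p4))   [double negation]
≡ (\lnot p3 \lor \lnot p1 \lor p4) \land (\lnot p3 \lor p1 \lor \lnot p4)   [distribute \lor over \land]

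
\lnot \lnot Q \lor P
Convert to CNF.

Q \lor P

\lnot \lnot Q \lor P
≡ Q \lor P   [double negation]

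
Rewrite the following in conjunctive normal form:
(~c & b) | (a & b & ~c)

~c & b

(~c & b) | (a & b & ~c)
≡ (~c | a) & (~c | b) & (~c | ~c) & (b | a) & (b | b) & (b | ~c)   [distribute | over &]
≡ ~c & b   [simplify]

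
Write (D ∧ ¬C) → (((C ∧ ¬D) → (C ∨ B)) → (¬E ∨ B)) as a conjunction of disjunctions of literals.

(D ∧ ¬C) → (((C ∧ ¬D) → (C ∨ B)) → (¬E ∨ B))
= ¬(D ∧ ¬C) ∨ (((C ∧ ¬D) → (C ∨ B)) → (¬E ∨ B))   [eliminate →]
= ¬(D ∧ ¬C) ∨ ¬((C ∧ ¬D) → (C ∨ B)) ∨ ¬E ∨ B   [eliminate →]
= ¬(D ∧ ¬C) ∨ ¬(¬(C ∧ ¬D) ∨ C ∨ B) ∨ ¬E ∨ B   [eliminate →]
= ¬D ∨ ¬¬C ∨ ¬(¬(C ∧ ¬D) ∨ C ∨ B) ∨ ¬E ∨ B   [De Morgan]
= ¬D ∨ C ∨ ¬(¬(C ∧ ¬D) ∨ C ∨ B) ∨ ¬E ∨ B   [double negation]
= ¬D ∨ C ∨ (¬¬(C ∧ ¬D) ∧ ¬C ∧ ¬B) ∨ ¬E ∨ B   [De Morgan]
= ¬D ∨ C ∨ (C ∧ ¬D ∧ ¬C ∧ ¬B) ∨ ¬E ∨ B   [double negation]
= (¬D ∨ C ∨ C ∨ ¬E ∨ B) ∧ (¬D ∨ C ∨ ¬D ∨ ¬E ∨ B) ∧ (¬D ∨ C ∨ ¬C ∨ ¬E ∨ B) ∧ (¬D ∨ C ∨ ¬B ∨ ¬E ∨ B)   [distribute ∨ over ∧]
= ¬D ∨ C ∨ ¬E ∨ B   [simplify]

¬D ∨ C ∨ ¬E ∨ B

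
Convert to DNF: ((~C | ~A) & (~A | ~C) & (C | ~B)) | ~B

((~C | ~A) & (~A | ~C) & (C | ~B)) | ~B
≡ (~C & ~A & C) | (~C & ~A & ~B) | (~C & ~C & C) | (~C & ~C & ~B) | (~A & ~A & C) | (~A & ~A & ~B) | (~A & ~C & C) | (~A & ~C & ~B) | ~B   — distribute & over |
≡ (~A & C) | ~B   — simplify

(~A & C) | ~B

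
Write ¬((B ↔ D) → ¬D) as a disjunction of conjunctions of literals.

¬((B ↔ D) → ¬D)
= ¬(¬(B ↔ D) ∨ ¬D)   [eliminate →]
= ¬(¬((B → D) ∧ (D → B)) ∨ ¬D)   [eliminate ↔]
= ¬(¬((¬B ∨ D) ∧ (D → B)) ∨ ¬D)   [eliminate →]
= ¬(¬((¬B ∨ D) ∧ (¬D ∨ B)) ∨ ¬D)   [eliminate →]
= ¬¬((¬B ∨ D) ∧ (¬D ∨ B)) ∧ ¬¬D   [De Morgan]
= (¬B ∨ D) ∧ (¬D ∨ B) ∧ ¬¬D   [double negation]
= (¬B ∨ D) ∧ (¬D ∨ B) ∧ D   [double negation]
= (¬B ∧ ¬D ∧ D) ∨ (¬B ∧ B ∧ D) ∨ (D ∧ ¬D ∧ D) ∨ (D ∧ B ∧ D)   [distribute ∧ over ∨]
= D ∧ B   [simplify]

D ∧ B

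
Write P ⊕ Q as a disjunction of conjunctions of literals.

(P ∧ ¬Q) ∨ (¬P ∧ Q)

P ⊕ Q
≡ (P ∧ ¬Q) ∨ (¬P ∧ Q)   [expand ⊕]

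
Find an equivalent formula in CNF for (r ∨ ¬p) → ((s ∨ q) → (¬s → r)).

p ∨ ¬q ∨ s ∨ r

(r ∨ ¬p) → ((s ∨ q) → (¬s → r))
≡ ¬(r ∨ ¬p) ∨ ((s ∨ q) → (¬s → r))
≡ ¬(r ∨ ¬p) ∨ ¬(s ∨ q) ∨ (¬s → r)
≡ ¬(r ∨ ¬p) ∨ ¬(s ∨ q) ∨ ¬¬s ∨ r
≡ (¬r ∧ ¬¬p) ∨ ¬(s ∨ q) ∨ ¬¬s ∨ r
≡ (¬r ∧ p) ∨ ¬(s ∨ q) ∨ ¬¬s ∨ r
≡ (¬r ∧ p) ∨ (¬s ∧ ¬q) ∨ ¬¬s ∨ r
≡ (¬r ∧ p) ∨ (¬s ∧ ¬q) ∨ s ∨ r
≡ (¬r ∨ ¬s ∨ s ∨ r) ∧ (¬r ∨ ¬q ∨ s ∨ r) ∧ (p ∨ ¬s ∨ s ∨ r) ∧ (p ∨ ¬q ∨ s ∨ r)
≡ p ∨ ¬q ∨ s ∨ r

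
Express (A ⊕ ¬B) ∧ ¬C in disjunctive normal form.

(A ⊕ ¬B) ∧ ¬C
≡ ((A ∧ ¬¬B) ∨ (¬A ∧ ¬B)) ∧ ¬C   [expand ⊕]
≡ ((A ∧ B) ∨ (¬A ∧ ¬B)) ∧ ¬C   [double negation]
≡ (A ∧ B ∧ ¬C) ∨ (¬A ∧ ¬B ∧ ¬C)   [distribute ∧ over ∨]

(A ∧ B ∧ ¬C) ∨ (¬A ∧ ¬B ∧ ¬C)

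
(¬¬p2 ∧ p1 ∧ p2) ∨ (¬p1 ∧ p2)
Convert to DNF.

(¬¬p2 ∧ p1 ∧ p2) ∨ (¬p1 ∧ p2)
⇔ (p2 ∧ p1 ∧ p2) ∨ (¬p1 ∧ p2)   (double negation)
⇔ (p2 ∧ p1) ∨ (¬p1 ∧ p2)   (simplify)

(p2 ∧ p1) ∨ (¬p1 ∧ p2)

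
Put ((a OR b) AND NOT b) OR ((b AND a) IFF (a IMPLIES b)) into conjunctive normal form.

(a OR b) AND (NOT b OR a)

((a OR b) AND NOT b) OR ((b AND a) IFF (a IMPLIES b))
= ((a OR b) AND NOT b) OR (((b AND a) IMPLIES (a IMPLIES b)) AND ((a IMPLIES b) IMPLIES (b AND a)))   [eliminate IFF]
= ((a OR b) AND NOT b) OR ((NOT (b AND a) OR (a IMPLIES b)) AND ((a IMPLIES b) IMPLIES (b AND a)))   [eliminate IMPLIES]
= ((a OR b) AND NOT b) OR ((NOT (b AND a) OR NOT a OR b) AND ((a IMPLIES b) IMPLIES (b AND a)))   [eliminate IMPLIES]
= ((a OR b) AND NOT b) OR ((NOT (b AND a) OR NOT a OR b) AND (NOT (a IMPLIES b) OR (b AND a)))   [eliminate IMPLIES]
= ((a OR b) AND NOT b) OR ((NOT (b AND a) OR NOT a OR b) AND (NOT (NOT a OR b) OR (b AND a)))   [eliminate IMPLIES]
= ((a OR b) AND NOT b) OR ((NOT b OR NOT a OR NOT a OR b) AND (NOT (NOT a OR b) OR (b AND a)))   [De Morgan]
= ((a OR b) AND NOT b) OR ((NOT b OR NOT a OR NOT a OR b) AND ((NOT NOT a AND NOT b) OR (b AND a)))   [De Morgan]
= ((a OR b) AND NOT b) OR ((NOT b OR NOT a OR NOT a OR b) AND ((a AND NOT b) OR (b AND a)))   [double negation]
= (a OR b OR NOT b OR NOT a OR NOT a OR b) AND (a OR b OR a OR b) AND (a OR b OR a OR a) AND (a OR b OR NOT b OR b) AND (a OR b OR NOT b OR a) AND (NOT b OR NOT b OR NOT a OR NOT a OR b) AND (NOT b OR a OR b) AND (NOT b OR a OR a) AND (NOT b OR NOT b OR b) AND (NOT b OR NOT b OR a)   [distribute OR over AND]
= (a OR b) AND (NOT b OR a)   [simplify]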